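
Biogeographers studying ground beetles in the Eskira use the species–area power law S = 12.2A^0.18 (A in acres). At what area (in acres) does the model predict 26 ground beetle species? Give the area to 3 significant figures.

26 = 12.2 × A^0.18  ⇒  A^0.18 = 26/12.2 = 2.131
ln A = ln(2.131) / 0.18 = 0.7567 / 0.18 = 4.2037
A = e^4.2037 ≈ 66.93 acres

66.9 acres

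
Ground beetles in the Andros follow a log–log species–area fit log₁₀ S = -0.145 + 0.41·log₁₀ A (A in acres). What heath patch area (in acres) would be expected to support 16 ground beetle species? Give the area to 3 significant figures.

1950 acres

16 = 0.7161 × A^0.41  ⇒  A^0.41 = 16/0.7161 = 22.34
ln A = ln(22.34) / 0.41 = 3.1065 / 0.41 = 7.5767
A = e^7.5767 ≈ 1952 acres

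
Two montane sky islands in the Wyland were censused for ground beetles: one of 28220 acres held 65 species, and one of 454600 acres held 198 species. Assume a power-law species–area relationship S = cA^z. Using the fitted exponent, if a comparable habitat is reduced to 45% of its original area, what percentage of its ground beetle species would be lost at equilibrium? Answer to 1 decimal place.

z = ln(198/65) / ln(454600/28220) = 1.1139 / 2.7794 = 0.4008
S_new/S_old = (A_new/A_old)^z = 0.45^0.4008 = exp(0.4008 × -0.7985) = 0.7261
Fraction lost = 1 − 0.7261 = 0.2739

27.4%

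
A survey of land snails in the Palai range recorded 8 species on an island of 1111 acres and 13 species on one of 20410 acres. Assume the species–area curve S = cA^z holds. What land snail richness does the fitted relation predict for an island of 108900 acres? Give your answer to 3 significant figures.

17.2

z = ln(13/8) / ln(20410/1111) = 0.4855 / 2.9108 = 0.1668
c = 8 / 1111^0.1668 = 8 / 3.221 = 2.484
S₃ = 2.484 × 108900^0.1668 = 2.484 × 6.921 ≈ 17.19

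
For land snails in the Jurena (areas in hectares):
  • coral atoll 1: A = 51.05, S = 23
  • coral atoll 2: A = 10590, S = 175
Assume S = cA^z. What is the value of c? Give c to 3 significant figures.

5.15

z = ln(S₂/S₁) / ln(A₂/A₁) = ln(175/23) / ln(10590/51.05) = 2.0293 / 5.3349 = 0.3804
c = S₁ / A₁^z = 23 / 51.05^0.3804 = 23 / 4.464 = 5.153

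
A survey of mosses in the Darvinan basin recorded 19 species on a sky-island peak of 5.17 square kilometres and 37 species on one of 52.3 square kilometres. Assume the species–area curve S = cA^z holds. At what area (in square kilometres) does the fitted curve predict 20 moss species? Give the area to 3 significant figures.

6.18 square kilometres

z = ln(37/19) / ln(52.3/5.17) = 0.6665 / 2.3141 = 0.2880
c = 19 / 5.17^0.2880 = 19 / 1.605 = 11.84
A = (20/11.84)^(1/0.2880) ⇒ ln A = ln(1.69)/0.2880 = 1.8210
A = e^1.8210 ≈ 6.178 square kilometres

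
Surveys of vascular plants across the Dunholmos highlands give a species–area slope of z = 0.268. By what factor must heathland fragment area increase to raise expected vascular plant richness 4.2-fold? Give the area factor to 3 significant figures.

212

(A₂/A₁)^0.268 = 4.2, so A₂/A₁ = 4.2^(1/0.268) = 4.2^3.731
ln(A₂/A₁) = ln 4.2 / 0.268 = 1.4351 / 0.268 = 5.3548
A₂/A₁ = e^5.3548 ≈ 211.6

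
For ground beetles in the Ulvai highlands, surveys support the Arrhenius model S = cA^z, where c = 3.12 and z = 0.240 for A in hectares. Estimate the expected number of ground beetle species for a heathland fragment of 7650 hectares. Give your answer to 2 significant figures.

S = 3.12 × 7650^0.24
ln S = ln 3.12 + 0.24 × ln 7650 = 1.1378 + 0.24 × 8.9425 = 3.2840
S = e^3.2840 ≈ 26.68

27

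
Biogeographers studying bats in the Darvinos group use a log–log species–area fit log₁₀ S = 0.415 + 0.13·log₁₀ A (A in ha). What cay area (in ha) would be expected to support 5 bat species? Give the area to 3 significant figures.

153 ha

5 = 2.6 × A^0.13  ⇒  A^0.13 = 5/2.6 = 1.923
ln A = ln(1.923) / 0.13 = 0.6539 / 0.13 = 5.0297
A = e^5.0297 ≈ 152.9 ha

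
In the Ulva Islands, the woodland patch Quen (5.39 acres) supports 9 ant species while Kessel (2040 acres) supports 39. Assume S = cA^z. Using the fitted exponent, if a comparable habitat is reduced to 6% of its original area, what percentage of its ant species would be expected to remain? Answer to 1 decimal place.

z = ln(39/9) / ln(2040/5.39) = 1.4663 / 5.9362 = 0.2470
S_new/S_old = (A_new/A_old)^z = 0.06^0.2470 = exp(0.2470 × -2.8134) = 0.4991

49.9%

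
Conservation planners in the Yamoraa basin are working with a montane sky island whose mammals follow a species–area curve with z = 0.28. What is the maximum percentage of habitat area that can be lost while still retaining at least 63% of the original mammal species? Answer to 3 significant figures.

Need (A_new/A_old)^0.28 = 0.63, so A_new/A_old = 0.63^(1/0.28) = 0.63^3.571
ln(A_new/A_old) = ln 0.63 / 0.28 = -0.4620 / 0.28 = -1.6501
A_new/A_old = e^-1.6501 ≈ 0.192
Fraction that can be lost = 1 − 0.192 = 0.808

80.8%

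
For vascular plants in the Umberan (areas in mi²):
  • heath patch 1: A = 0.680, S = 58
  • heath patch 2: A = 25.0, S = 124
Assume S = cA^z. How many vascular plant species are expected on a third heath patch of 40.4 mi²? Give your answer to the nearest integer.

137

z = ln(124/58) / ln(25/0.68) = 0.7598 / 3.6045 = 0.2108
c = 58 / 0.68^0.2108 = 58 / 0.9219 = 62.91
S₃ = 62.91 × 40.4^0.2108 = 62.91 × 2.181 ≈ 137.2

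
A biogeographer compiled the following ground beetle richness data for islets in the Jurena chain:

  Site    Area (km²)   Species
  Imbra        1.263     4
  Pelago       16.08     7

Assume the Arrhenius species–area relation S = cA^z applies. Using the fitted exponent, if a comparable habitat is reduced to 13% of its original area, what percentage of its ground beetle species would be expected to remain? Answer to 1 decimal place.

63.8%

z = ln(7/4) / ln(16.08/1.263) = 0.5596 / 2.5441 = 0.2200
S_new/S_old = (A_new/A_old)^z = 0.13^0.2200 = exp(0.2200 × -2.0402) = 0.6384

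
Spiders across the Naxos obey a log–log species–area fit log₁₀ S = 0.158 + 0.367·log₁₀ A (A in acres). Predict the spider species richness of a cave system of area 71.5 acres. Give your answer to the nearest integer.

S = 1.439 × 71.5^0.367
ln S = ln 1.439 + 0.367 × ln 71.5 = 0.3638 + 0.367 × 4.2697 = 1.9308
S = e^1.9308 ≈ 6.895

7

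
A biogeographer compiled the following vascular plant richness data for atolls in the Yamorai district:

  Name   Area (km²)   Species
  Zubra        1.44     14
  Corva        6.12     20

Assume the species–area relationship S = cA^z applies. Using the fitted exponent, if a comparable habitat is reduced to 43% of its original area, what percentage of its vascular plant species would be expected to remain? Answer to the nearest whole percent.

z = ln(20/14) / ln(6.12/1.44) = 0.3567 / 1.4469 = 0.2465
S_new/S_old = (A_new/A_old)^z = 0.43^0.2465 = exp(0.2465 × -0.8440) = 0.8122

81%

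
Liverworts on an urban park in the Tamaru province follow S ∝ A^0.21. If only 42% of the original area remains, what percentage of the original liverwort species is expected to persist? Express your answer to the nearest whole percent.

83%

S_new/S_old = (A_new/A_old)^z = 0.42^0.21
= exp(0.21 × ln 0.42) = exp(0.21 × -0.8675) = exp(-0.1822) ≈ 0.8335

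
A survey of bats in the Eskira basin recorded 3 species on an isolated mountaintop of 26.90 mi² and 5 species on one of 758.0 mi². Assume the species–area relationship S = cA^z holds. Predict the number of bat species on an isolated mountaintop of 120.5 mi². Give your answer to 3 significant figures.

3.77

z = ln(5/3) / ln(758/26.9) = 0.5108 / 3.3386 = 0.1530
c = 3 / 26.9^0.1530 = 3 / 1.655 = 1.813
S₃ = 1.813 × 120.5^0.1530 = 1.813 × 2.082 ≈ 3.774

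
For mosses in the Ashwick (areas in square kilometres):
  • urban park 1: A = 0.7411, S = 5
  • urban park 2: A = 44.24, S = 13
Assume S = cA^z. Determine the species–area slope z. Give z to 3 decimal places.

Taking logs: ln S = ln c + z ln A, so z = (ln S₂ − ln S₁)/(ln A₂ − ln A₁).
z = ln(13/5) / ln(44.24/0.7411) = ln(2.6) / ln(59.7) = 0.9555 / 4.0892 = 0.2337

0.234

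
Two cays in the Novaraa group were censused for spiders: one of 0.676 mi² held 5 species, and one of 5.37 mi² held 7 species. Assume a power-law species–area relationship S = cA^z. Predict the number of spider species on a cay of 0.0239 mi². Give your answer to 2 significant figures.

2.9

z = ln(7/5) / ln(5.37/0.676) = 0.3365 / 2.0724 = 0.1624
c = 5 / 0.676^0.1624 = 5 / 0.9384 = 5.328
S₃ = 5.328 × 0.0239^0.1624 = 5.328 × 0.5454 ≈ 2.906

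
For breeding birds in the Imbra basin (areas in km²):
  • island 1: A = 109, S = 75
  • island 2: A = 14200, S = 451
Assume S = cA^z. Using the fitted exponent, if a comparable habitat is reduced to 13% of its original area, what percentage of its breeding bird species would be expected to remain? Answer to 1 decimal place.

z = ln(451/75) / ln(14200/109) = 1.7940 / 4.8696 = 0.3684
S_new/S_old = (A_new/A_old)^z = 0.13^0.3684 = exp(0.3684 × -2.0402) = 0.4716

47.2%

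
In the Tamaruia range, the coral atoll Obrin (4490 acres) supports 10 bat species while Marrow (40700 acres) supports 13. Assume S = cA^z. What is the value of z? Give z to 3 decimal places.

0.119

Taking logs: ln S = ln c + z ln A, so z = (ln S₂ − ln S₁)/(ln A₂ − ln A₁).
z = ln(13/10) / ln(40700/4490) = ln(1.3) / ln(9.065) = 0.2624 / 2.2044 = 0.1190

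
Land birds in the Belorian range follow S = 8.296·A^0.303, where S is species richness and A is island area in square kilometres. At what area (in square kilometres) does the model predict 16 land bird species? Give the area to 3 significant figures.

8.74 square kilometres

16 = 8.296 × A^0.303  ⇒  A^0.303 = 16/8.296 = 1.929
ln A = ln(1.929) / 0.303 = 0.6568 / 0.303 = 2.1677
A = e^2.1677 ≈ 8.738 square kilometres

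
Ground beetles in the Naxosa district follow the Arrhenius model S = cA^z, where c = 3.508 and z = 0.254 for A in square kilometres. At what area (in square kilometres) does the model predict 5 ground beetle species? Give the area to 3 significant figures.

4.04 square kilometres

5 = 3.508 × A^0.254  ⇒  A^0.254 = 5/3.508 = 1.425
ln A = ln(1.425) / 0.254 = 0.3544 / 0.254 = 1.3952
A = e^1.3952 ≈ 4.036 square kilometres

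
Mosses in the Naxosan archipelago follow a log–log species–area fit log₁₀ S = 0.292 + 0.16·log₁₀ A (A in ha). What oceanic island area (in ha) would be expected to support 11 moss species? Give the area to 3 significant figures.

11 = 1.959 × A^0.16  ⇒  A^0.16 = 11/1.959 = 5.616
ln A = ln(5.616) / 0.16 = 1.7255 / 0.16 = 10.7846
A = e^10.7846 ≈ 48273 ha

48300 ha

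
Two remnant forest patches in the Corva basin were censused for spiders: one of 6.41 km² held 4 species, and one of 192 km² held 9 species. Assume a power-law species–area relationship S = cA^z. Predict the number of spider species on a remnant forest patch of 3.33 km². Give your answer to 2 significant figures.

3.4

z = ln(9/4) / ln(192/6.41) = 0.8109 / 3.3996 = 0.2385
c = 4 / 6.41^0.2385 = 4 / 1.558 = 2.568
S₃ = 2.568 × 3.33^0.2385 = 2.568 × 1.332 ≈ 3.422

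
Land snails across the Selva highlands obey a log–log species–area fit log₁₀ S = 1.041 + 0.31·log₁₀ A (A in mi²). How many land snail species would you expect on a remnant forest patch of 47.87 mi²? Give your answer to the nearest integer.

36 species

S = 10.99 × 47.87^0.31
ln S = ln 10.99 + 0.31 × ln 47.87 = 2.3970 + 0.31 × 3.8685 = 3.5962
S = e^3.5962 ≈ 36.46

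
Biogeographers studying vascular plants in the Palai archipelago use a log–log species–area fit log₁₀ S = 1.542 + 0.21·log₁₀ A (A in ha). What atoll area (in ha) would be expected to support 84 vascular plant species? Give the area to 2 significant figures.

84 = 34.83 × A^0.21  ⇒  A^0.21 = 84/34.83 = 2.411
ln A = ln(2.411) / 0.21 = 0.8802 / 0.21 = 4.1916
A = e^4.1916 ≈ 66.13 ha

66 ha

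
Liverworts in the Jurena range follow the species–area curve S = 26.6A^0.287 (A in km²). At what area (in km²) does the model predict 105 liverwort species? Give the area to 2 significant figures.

105 = 26.6 × A^0.287  ⇒  A^0.287 = 105/26.6 = 3.947
ln A = ln(3.947) / 0.287 = 1.3730 / 0.287 = 4.7841
A = e^4.7841 ≈ 119.6 km²

120 km²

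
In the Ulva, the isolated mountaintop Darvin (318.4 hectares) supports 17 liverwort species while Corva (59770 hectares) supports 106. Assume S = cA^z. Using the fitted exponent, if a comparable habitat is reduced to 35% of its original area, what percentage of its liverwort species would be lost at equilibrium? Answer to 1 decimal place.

z = ln(106/17) / ln(59770/318.4) = 1.8302 / 5.2350 = 0.3496
S_new/S_old = (A_new/A_old)^z = 0.35^0.3496 = exp(0.3496 × -1.0498) = 0.6928
Fraction lost = 1 − 0.6928 = 0.3072

30.7%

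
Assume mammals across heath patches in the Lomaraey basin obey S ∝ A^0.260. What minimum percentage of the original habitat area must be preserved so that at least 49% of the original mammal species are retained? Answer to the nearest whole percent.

6%

Need (A_new/A_old)^0.26 = 0.49, so A_new/A_old = 0.49^(1/0.26) = 0.49^3.846
ln(A_new/A_old) = ln 0.49 / 0.26 = -0.7133 / 0.26 = -2.7437
A_new/A_old = e^-2.7437 ≈ 0.06433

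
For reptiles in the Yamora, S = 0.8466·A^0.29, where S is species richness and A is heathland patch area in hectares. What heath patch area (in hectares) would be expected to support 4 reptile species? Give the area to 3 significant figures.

4 = 0.8466 × A^0.29  ⇒  A^0.29 = 4/0.8466 = 4.725
ln A = ln(4.725) / 0.29 = 1.5528 / 0.29 = 5.3546
A = e^5.3546 ≈ 211.6 hectares

212 hectares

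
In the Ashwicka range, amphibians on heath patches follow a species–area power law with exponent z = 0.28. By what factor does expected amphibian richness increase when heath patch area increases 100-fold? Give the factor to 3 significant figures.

S₂/S₁ = (A₂/A₁)^z = 100^0.28
ln(S₂/S₁) = 0.28 × ln 100 = 0.28 × 4.6052 = 1.2894
S₂/S₁ = e^1.2894 ≈ 3.631

3.63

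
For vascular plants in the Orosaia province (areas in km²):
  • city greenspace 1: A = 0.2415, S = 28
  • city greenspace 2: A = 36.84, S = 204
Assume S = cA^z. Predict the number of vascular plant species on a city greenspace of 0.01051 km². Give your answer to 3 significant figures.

8.12

z = ln(204/28) / ln(36.84/0.2415) = 1.9859 / 5.0275 = 0.3950
c = 28 / 0.2415^0.3950 = 28 / 0.5705 = 49.08
S₃ = 49.08 × 0.01051^0.3950 = 49.08 × 0.1654 ≈ 8.117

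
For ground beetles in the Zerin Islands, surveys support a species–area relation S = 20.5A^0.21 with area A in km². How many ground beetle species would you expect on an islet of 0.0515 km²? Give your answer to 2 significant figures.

S = 20.5 × 0.0515^0.21 = 20.5 × 0.5364 ≈ 11

11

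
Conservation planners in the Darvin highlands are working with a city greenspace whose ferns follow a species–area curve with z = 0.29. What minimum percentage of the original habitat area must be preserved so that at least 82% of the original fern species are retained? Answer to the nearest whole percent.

Need (A_new/A_old)^0.29 = 0.82, so A_new/A_old = 0.82^(1/0.29) = 0.82^3.448
ln(A_new/A_old) = ln 0.82 / 0.29 = -0.1985 / 0.29 = -0.6843
A_new/A_old = e^-0.6843 ≈ 0.5044

50%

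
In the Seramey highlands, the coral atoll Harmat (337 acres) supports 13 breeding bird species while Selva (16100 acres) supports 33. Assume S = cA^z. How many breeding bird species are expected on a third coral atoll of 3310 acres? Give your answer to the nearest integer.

z = ln(33/13) / ln(16100/337) = 0.9316 / 3.8665 = 0.2409
c = 13 / 337^0.2409 = 13 / 4.064 = 3.199
S₃ = 3.199 × 3310^0.2409 = 3.199 × 7.048 ≈ 22.54

23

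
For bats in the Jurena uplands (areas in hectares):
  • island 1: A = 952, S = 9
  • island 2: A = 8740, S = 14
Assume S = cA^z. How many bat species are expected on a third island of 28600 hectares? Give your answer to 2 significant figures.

z = ln(14/9) / ln(8740/952) = 0.4418 / 2.2171 = 0.1993
c = 9 / 952^0.1993 = 9 / 3.923 = 2.294
S₃ = 2.294 × 28600^0.1993 = 2.294 × 7.728 ≈ 17.73

18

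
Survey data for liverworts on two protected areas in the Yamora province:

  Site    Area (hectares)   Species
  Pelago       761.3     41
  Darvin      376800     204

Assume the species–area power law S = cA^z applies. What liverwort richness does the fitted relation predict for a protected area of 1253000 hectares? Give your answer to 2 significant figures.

280

z = ln(204/41) / ln(376800/761.3) = 1.6045 / 6.2044 = 0.2586
c = 41 / 761.3^0.2586 = 41 / 5.562 = 7.372
S₃ = 7.372 × 1253000^0.2586 = 7.372 × 37.76 ≈ 278.3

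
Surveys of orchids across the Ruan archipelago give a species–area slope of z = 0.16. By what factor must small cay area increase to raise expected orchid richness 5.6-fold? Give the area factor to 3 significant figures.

(A₂/A₁)^0.16 = 5.6, so A₂/A₁ = 5.6^(1/0.16) = 5.6^6.25
ln(A₂/A₁) = ln 5.6 / 0.16 = 1.7228 / 0.16 = 10.7673
A₂/A₁ = e^10.7673 ≈ 47443

47400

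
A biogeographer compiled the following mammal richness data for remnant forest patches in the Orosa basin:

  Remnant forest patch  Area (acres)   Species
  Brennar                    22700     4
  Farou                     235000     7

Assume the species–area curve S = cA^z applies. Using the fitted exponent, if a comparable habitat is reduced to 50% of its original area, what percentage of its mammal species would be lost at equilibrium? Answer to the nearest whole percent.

z = ln(7/4) / ln(235000/22700) = 0.5596 / 2.3372 = 0.2394
S_new/S_old = (A_new/A_old)^z = 0.5^0.2394 = exp(0.2394 × -0.6931) = 0.8471
Fraction lost = 1 − 0.8471 = 0.1529

15%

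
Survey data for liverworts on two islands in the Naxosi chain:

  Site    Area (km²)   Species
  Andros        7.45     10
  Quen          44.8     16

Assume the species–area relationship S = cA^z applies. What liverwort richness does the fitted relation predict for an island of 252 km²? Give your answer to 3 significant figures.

25.2

z = ln(16/10) / ln(44.8/7.45) = 0.4700 / 1.7940 = 0.2620
c = 10 / 7.45^0.2620 = 10 / 1.692 = 5.909
S₃ = 5.909 × 252^0.2620 = 5.909 × 4.257 ≈ 25.16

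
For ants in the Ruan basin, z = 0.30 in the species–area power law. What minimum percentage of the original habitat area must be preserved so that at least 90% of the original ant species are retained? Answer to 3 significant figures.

70.4%

Need (A_new/A_old)^0.3 = 0.9, so A_new/A_old = 0.9^(1/0.3) = 0.9^3.333
ln(A_new/A_old) = ln 0.9 / 0.3 = -0.1054 / 0.3 = -0.3512
A_new/A_old = e^-0.3512 ≈ 0.7038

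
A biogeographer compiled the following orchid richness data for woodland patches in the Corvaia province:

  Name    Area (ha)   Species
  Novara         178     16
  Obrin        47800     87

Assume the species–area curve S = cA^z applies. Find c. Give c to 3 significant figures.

z = ln(S₂/S₁) / ln(A₂/A₁) = ln(87/16) / ln(47800/178) = 1.6933 / 5.5930 = 0.3028
c = S₁ / A₁^z = 16 / 178^0.3028 = 16 / 4.801 = 3.333

3.33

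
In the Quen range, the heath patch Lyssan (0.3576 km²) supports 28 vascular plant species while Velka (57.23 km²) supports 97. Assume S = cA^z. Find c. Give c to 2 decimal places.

z = ln(S₂/S₁) / ln(A₂/A₁) = ln(97/28) / ln(57.23/0.3576) = 1.2425 / 5.0754 = 0.2448
c = S₁ / A₁^z = 28 / 0.3576^0.2448 = 28 / 0.7774 = 36.02

36.02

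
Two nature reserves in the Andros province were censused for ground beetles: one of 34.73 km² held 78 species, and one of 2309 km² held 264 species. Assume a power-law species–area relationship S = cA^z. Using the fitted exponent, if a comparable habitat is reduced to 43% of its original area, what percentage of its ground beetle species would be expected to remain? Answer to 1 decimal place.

78.3%

z = ln(264/78) / ln(2309/34.73) = 1.2192 / 4.1970 = 0.2905
S_new/S_old = (A_new/A_old)^z = 0.43^0.2905 = exp(0.2905 × -0.8440) = 0.7826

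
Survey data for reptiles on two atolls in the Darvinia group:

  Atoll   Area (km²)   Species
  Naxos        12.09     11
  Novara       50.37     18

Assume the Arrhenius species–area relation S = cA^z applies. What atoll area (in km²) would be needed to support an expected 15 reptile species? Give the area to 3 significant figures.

z = ln(18/11) / ln(50.37/12.09) = 0.4925 / 1.4270 = 0.3451
c = 11 / 12.09^0.3451 = 11 / 2.363 = 4.654
A = (15/4.654)^(1/0.3451) ⇒ ln A = ln(3.223)/0.3451 = 3.3911
A = e^3.3911 ≈ 29.7 km²

29.7 km²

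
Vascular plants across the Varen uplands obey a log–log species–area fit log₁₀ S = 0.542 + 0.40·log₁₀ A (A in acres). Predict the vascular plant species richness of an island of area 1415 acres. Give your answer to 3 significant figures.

63.4

S = 3.483 × 1415^0.4 = 3.483 × 18.21 ≈ 63.43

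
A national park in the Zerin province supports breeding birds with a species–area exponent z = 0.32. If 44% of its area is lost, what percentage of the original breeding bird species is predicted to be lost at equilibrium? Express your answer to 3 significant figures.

16.9%

S_new/S_old = (A_new/A_old)^z = 0.56^0.32
= exp(0.32 × ln 0.56) = exp(0.32 × -0.5798) = exp(-0.1855) ≈ 0.8307
Fraction lost = 1 − 0.8307 = 0.1693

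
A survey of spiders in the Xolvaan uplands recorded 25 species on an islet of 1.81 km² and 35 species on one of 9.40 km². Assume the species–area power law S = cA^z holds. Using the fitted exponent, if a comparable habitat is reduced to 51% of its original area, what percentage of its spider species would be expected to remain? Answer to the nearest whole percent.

87%

z = ln(35/25) / ln(9.4/1.81) = 0.3365 / 1.6474 = 0.2042
S_new/S_old = (A_new/A_old)^z = 0.51^0.2042 = exp(0.2042 × -0.6733) = 0.8715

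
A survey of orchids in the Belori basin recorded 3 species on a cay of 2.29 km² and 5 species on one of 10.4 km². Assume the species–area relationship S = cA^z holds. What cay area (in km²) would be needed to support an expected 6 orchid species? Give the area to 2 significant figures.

z = ln(5/3) / ln(10.4/2.29) = 0.5108 / 1.5133 = 0.3376
c = 3 / 2.29^0.3376 = 3 / 1.323 = 2.268
A = (6/2.268)^(1/0.3376) ⇒ ln A = ln(2.645)/0.3376 = 2.8819
A = e^2.8819 ≈ 17.85 km²

18 km²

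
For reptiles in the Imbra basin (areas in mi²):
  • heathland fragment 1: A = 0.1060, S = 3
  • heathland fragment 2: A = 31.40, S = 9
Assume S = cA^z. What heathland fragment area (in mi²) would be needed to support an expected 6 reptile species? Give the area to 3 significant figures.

z = ln(9/3) / ln(31.4/0.106) = 1.0986 / 5.6911 = 0.1930
c = 3 / 0.106^0.1930 = 3 / 0.6484 = 4.627
A = (6/4.627)^(1/0.1930) ⇒ ln A = ln(1.297)/0.1930 = 1.3464
A = e^1.3464 ≈ 3.843 mi²

3.84 mi²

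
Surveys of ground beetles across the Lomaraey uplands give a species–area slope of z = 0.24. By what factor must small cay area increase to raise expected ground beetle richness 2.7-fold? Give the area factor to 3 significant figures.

62.7

(A₂/A₁)^0.24 = 2.7, so A₂/A₁ = 2.7^(1/0.24) = 2.7^4.167
ln(A₂/A₁) = ln 2.7 / 0.24 = 0.9933 / 0.24 = 4.1385
A₂/A₁ = e^4.1385 ≈ 62.71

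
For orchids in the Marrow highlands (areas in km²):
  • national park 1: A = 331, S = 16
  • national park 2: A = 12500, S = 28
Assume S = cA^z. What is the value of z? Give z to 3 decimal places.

Taking logs: ln S = ln c + z ln A, so z = (ln S₂ − ln S₁)/(ln A₂ − ln A₁).
z = ln(28/16) / ln(12500/331) = ln(1.75) / ln(37.76) = 0.5596 / 3.6314 = 0.1541

0.154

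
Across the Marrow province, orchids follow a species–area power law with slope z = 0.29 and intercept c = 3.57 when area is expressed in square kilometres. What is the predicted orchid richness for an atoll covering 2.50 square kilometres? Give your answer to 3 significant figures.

S = 3.57 × 2.5^0.29
ln S = ln 3.57 + 0.29 × ln 2.5 = 1.2726 + 0.29 × 0.9163 = 1.5383
S = e^1.5383 ≈ 4.657

4.66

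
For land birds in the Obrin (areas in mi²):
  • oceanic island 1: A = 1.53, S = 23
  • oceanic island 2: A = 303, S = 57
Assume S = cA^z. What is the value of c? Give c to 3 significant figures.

z = ln(S₂/S₁) / ln(A₂/A₁) = ln(57/23) / ln(303/1.53) = 0.9076 / 5.2885 = 0.1716
c = S₁ / A₁^z = 23 / 1.53^0.1716 = 23 / 1.076 = 21.38

21.4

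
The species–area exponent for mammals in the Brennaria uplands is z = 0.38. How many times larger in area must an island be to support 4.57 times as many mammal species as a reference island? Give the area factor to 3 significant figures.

(A₂/A₁)^0.38 = 4.57, so A₂/A₁ = 4.57^(1/0.38) = 4.57^2.632
ln(A₂/A₁) = ln 4.57 / 0.38 = 1.5195 / 0.38 = 3.9987
A₂/A₁ = e^3.9987 ≈ 54.53

54.5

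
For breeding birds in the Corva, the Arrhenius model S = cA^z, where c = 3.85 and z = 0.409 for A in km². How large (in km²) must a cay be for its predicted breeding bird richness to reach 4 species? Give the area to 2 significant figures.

4 = 3.85 × A^0.409  ⇒  A^0.409 = 4/3.85 = 1.039
ln A = ln(1.039) / 0.409 = 0.0382 / 0.409 = 0.0935
A = e^0.0935 ≈ 1.098 km²

1.1 km²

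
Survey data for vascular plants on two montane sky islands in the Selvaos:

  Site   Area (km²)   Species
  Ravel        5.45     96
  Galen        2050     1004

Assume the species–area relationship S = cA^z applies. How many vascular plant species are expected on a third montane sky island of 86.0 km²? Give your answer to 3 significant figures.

286

z = ln(1004/96) / ln(2050/5.45) = 2.3474 / 5.9300 = 0.3959
c = 96 / 5.45^0.3959 = 96 / 1.957 = 49.06
S₃ = 49.06 × 86^0.3959 = 49.06 × 5.831 ≈ 286.1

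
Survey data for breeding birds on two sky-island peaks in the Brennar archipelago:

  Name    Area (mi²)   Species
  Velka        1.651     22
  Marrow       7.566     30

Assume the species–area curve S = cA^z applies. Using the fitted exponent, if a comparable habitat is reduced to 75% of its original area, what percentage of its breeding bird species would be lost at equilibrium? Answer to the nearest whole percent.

z = ln(30/22) / ln(7.566/1.651) = 0.3102 / 1.5223 = 0.2037
S_new/S_old = (A_new/A_old)^z = 0.75^0.2037 = exp(0.2037 × -0.2877) = 0.9431
Fraction lost = 1 − 0.9431 = 0.05693

6%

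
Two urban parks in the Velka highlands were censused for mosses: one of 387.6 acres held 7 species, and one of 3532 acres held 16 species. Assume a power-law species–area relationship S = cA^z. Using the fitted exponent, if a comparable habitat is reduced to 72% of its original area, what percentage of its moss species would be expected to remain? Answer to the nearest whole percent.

z = ln(16/7) / ln(3532/387.6) = 0.8267 / 2.2096 = 0.3741
S_new/S_old = (A_new/A_old)^z = 0.72^0.3741 = exp(0.3741 × -0.3285) = 0.8844

88%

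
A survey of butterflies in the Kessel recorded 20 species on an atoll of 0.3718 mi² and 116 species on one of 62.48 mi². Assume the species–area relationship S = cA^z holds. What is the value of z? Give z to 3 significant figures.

0.343

Taking logs: ln S = ln c + z ln A, so z = (ln S₂ − ln S₁)/(ln A₂ − ln A₁).
z = ln(116/20) / ln(62.48/0.3718) = ln(5.8) / ln(168) = 1.7579 / 5.1242 = 0.3430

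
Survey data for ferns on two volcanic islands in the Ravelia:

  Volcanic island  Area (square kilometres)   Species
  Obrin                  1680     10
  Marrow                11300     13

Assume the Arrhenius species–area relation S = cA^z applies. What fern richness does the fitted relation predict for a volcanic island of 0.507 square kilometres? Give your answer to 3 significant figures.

3.28

z = ln(13/10) / ln(11300/1680) = 0.2624 / 1.9060 = 0.1377
c = 10 / 1680^0.1377 = 10 / 2.78 = 3.598
S₃ = 3.598 × 0.507^0.1377 = 3.598 × 0.9107 ≈ 3.277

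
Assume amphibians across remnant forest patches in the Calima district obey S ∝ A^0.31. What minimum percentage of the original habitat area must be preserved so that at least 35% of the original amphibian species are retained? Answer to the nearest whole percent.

3%

Need (A_new/A_old)^0.31 = 0.35, so A_new/A_old = 0.35^(1/0.31) = 0.35^3.226
ln(A_new/A_old) = ln 0.35 / 0.31 = -1.0498 / 0.31 = -3.3865
A_new/A_old = e^-3.3865 ≈ 0.03383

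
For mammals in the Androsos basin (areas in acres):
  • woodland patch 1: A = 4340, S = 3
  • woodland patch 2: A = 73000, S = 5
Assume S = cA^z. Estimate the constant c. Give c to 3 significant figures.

0.659

z = ln(S₂/S₁) / ln(A₂/A₁) = ln(5/3) / ln(73000/4340) = 0.5108 / 2.8226 = 0.1810
c = S₁ / A₁^z = 3 / 4340^0.1810 = 3 / 4.553 = 0.6589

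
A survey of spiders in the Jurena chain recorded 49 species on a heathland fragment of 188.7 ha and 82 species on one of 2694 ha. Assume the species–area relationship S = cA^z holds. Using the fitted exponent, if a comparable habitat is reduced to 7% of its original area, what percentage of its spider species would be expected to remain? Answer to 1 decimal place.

z = ln(82/49) / ln(2694/188.7) = 0.5149 / 2.6586 = 0.1937
S_new/S_old = (A_new/A_old)^z = 0.07^0.1937 = exp(0.1937 × -2.6593) = 0.5975

59.7%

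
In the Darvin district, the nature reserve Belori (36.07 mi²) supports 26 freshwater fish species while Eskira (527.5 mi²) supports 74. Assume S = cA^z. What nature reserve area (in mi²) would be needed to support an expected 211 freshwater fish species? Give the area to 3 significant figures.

z = ln(74/26) / ln(527.5/36.07) = 1.0460 / 2.6827 = 0.3899
c = 26 / 36.07^0.3899 = 26 / 4.047 = 6.425
A = (211/6.425)^(1/0.3899) ⇒ ln A = ln(32.84)/0.3899 = 8.9555
A = e^8.9555 ≈ 7751 mi²

7750 mi²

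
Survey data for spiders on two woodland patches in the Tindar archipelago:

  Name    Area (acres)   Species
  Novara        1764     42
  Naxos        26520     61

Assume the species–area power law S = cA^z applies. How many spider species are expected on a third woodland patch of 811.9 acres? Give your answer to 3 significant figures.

37.7

z = ln(61/42) / ln(26520/1764) = 0.3732 / 2.7103 = 0.1377
c = 42 / 1764^0.1377 = 42 / 2.799 = 15
S₃ = 15 × 811.9^0.1377 = 15 × 2.516 ≈ 37.74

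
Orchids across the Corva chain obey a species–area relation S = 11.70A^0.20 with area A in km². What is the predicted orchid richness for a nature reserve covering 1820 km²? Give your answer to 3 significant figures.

52.5

S = 11.7 × 1820^0.2
ln S = ln 11.7 + 0.2 × ln 1820 = 2.4596 + 0.2 × 7.5066 = 3.9609
S = e^3.9609 ≈ 52.5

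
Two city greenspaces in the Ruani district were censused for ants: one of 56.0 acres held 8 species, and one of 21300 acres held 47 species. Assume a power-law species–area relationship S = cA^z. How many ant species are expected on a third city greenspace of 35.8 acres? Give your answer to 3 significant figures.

z = ln(47/8) / ln(21300/56) = 1.7707 / 5.9411 = 0.2980
c = 8 / 56^0.2980 = 8 / 3.319 = 2.41
S₃ = 2.41 × 35.8^0.2980 = 2.41 × 2.905 ≈ 7.001

7.00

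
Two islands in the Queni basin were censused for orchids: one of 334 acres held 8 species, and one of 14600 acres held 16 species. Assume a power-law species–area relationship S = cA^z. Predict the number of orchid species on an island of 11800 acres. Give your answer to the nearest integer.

15

z = ln(16/8) / ln(14600/334) = 0.6931 / 3.7776 = 0.1835
c = 8 / 334^0.1835 = 8 / 2.905 = 2.754
S₃ = 2.754 × 11800^0.1835 = 2.754 × 5.586 ≈ 15.39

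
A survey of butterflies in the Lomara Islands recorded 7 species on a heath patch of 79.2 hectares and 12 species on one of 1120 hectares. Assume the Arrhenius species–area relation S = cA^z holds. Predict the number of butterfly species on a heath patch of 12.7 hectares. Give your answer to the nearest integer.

5

z = ln(12/7) / ln(1120/79.2) = 0.5390 / 2.6491 = 0.2035
c = 7 / 79.2^0.2035 = 7 / 2.434 = 2.876
S₃ = 2.876 × 12.7^0.2035 = 2.876 × 1.677 ≈ 4.823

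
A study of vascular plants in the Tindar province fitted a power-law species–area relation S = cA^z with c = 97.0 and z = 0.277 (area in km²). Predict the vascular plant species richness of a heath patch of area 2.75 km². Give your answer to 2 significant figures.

S = 97 × 2.75^0.277
ln S = ln 97 + 0.277 × ln 2.75 = 4.5747 + 0.277 × 1.0116 = 4.8549
S = e^4.8549 ≈ 128.4

130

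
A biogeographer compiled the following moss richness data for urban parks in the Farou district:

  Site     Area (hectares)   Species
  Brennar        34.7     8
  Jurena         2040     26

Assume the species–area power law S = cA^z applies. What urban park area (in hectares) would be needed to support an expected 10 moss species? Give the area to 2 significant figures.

75 hectares

z = ln(26/8) / ln(2040/34.7) = 1.1787 / 4.0740 = 0.2893
c = 8 / 34.7^0.2893 = 8 / 2.79 = 2.867
A = (10/2.867)^(1/0.2893) ⇒ ln A = ln(3.488)/0.2893 = 4.3180
A = e^4.3180 ≈ 75.04 hectares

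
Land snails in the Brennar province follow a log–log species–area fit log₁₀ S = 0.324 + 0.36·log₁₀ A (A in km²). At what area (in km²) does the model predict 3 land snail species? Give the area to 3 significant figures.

3 = 2.109 × A^0.36  ⇒  A^0.36 = 3/2.109 = 1.423
ln A = ln(1.423) / 0.36 = 0.3526 / 0.36 = 0.9794
A = e^0.9794 ≈ 2.663 km²

2.66 km²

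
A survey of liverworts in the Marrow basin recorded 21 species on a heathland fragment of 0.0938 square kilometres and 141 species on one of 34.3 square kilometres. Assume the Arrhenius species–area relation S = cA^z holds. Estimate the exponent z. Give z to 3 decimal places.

Taking logs: ln S = ln c + z ln A, so z = (ln S₂ − ln S₁)/(ln A₂ − ln A₁).
z = ln(141/21) / ln(34.3/0.0938) = ln(6.714) / ln(365.7) = 1.9042 / 5.9017 = 0.3227

0.323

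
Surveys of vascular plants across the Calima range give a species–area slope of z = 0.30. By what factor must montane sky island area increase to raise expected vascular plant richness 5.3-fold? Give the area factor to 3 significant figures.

(A₂/A₁)^0.3 = 5.3, so A₂/A₁ = 5.3^(1/0.3) = 5.3^3.333
ln(A₂/A₁) = ln 5.3 / 0.3 = 1.6677 / 0.3 = 5.5590
A₂/A₁ = e^5.5590 ≈ 259.6

260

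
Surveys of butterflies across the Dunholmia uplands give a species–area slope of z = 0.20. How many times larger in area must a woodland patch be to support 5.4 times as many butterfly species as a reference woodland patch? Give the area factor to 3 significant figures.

4590

(A₂/A₁)^0.2 = 5.4, so A₂/A₁ = 5.4^(1/0.2) = 5.4^5
ln(A₂/A₁) = ln 5.4 / 0.2 = 1.6864 / 0.2 = 8.4320
A₂/A₁ = e^8.4320 ≈ 4592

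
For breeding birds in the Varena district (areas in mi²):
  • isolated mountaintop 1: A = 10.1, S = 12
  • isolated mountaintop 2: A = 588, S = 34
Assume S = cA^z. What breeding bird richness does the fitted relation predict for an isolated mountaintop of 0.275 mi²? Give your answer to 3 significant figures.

4.77

z = ln(34/12) / ln(588/10.1) = 1.0415 / 4.0642 = 0.2563
c = 12 / 10.1^0.2563 = 12 / 1.809 = 6.635
S₃ = 6.635 × 0.275^0.2563 = 6.635 × 0.7183 ≈ 4.766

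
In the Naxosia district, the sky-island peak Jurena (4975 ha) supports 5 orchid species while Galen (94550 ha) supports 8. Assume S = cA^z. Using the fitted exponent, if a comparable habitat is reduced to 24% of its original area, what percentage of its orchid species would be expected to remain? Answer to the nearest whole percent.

80%

z = ln(8/5) / ln(94550/4975) = 0.4700 / 2.9447 = 0.1596
S_new/S_old = (A_new/A_old)^z = 0.24^0.1596 = exp(0.1596 × -1.4271) = 0.7963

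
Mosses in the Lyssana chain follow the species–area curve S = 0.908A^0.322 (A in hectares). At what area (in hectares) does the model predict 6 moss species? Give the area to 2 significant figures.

350 hectares

6 = 0.908 × A^0.322  ⇒  A^0.322 = 6/0.908 = 6.608
ln A = ln(6.608) / 0.322 = 1.8883 / 0.322 = 5.8642
A = e^5.8642 ≈ 352.2 hectares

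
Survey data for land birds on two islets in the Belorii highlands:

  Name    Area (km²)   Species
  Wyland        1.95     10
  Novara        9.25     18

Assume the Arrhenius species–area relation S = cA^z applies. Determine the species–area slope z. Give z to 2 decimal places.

Taking logs: ln S = ln c + z ln A, so z = (ln S₂ − ln S₁)/(ln A₂ − ln A₁).
z = ln(18/10) / ln(9.25/1.95) = ln(1.8) / ln(4.744) = 0.5878 / 1.5568 = 0.3776

0.38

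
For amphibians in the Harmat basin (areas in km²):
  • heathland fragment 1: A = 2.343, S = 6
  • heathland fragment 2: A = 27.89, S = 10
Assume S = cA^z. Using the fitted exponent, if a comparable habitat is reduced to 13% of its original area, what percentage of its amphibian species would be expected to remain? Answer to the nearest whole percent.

z = ln(10/6) / ln(27.89/2.343) = 0.5108 / 2.4768 = 0.2062
S_new/S_old = (A_new/A_old)^z = 0.13^0.2062 = exp(0.2062 × -2.0402) = 0.6565

66%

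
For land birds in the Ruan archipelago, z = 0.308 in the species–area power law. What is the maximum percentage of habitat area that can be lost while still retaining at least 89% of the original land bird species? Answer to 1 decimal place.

Need (A_new/A_old)^0.308 = 0.89, so A_new/A_old = 0.89^(1/0.308) = 0.89^3.247
ln(A_new/A_old) = ln 0.89 / 0.308 = -0.1165 / 0.308 = -0.3784
A_new/A_old = e^-0.3784 ≈ 0.685
Fraction that can be lost = 1 − 0.685 = 0.315

31.5%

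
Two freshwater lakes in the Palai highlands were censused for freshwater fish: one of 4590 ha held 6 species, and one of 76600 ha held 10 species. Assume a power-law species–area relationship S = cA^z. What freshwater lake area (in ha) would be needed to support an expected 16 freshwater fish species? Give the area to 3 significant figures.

z = ln(10/6) / ln(76600/4590) = 0.5108 / 2.8147 = 0.1815
c = 6 / 4590^0.1815 = 6 / 4.619 = 1.299
A = (16/1.299)^(1/0.1815) ⇒ ln A = ln(12.32)/0.1815 = 13.8361
A = e^13.8361 ≈ 1020838 ha

1020000 ha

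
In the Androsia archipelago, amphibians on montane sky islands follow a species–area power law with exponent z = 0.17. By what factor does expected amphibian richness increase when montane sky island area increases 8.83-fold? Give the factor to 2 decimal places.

1.45

S₂/S₁ = (A₂/A₁)^z = 8.83^0.17
ln(S₂/S₁) = 0.17 × ln 8.83 = 0.17 × 2.1782 = 0.3703
S₂/S₁ = e^0.3703 ≈ 1.448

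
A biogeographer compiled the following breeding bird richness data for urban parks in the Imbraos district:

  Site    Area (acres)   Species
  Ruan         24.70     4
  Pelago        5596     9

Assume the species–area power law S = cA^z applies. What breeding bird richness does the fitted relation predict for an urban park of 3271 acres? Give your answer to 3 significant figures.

z = ln(9/4) / ln(5596/24.7) = 0.8109 / 5.4230 = 0.1495
c = 4 / 24.7^0.1495 = 4 / 1.615 = 2.476
S₃ = 2.476 × 3271^0.1495 = 2.476 × 3.354 ≈ 8.306

8.31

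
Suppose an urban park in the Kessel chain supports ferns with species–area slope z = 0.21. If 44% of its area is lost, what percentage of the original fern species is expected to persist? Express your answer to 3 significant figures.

S_new/S_old = (A_new/A_old)^z = 0.56^0.21
= exp(0.21 × ln 0.56) = exp(0.21 × -0.5798) = exp(-0.1218) ≈ 0.8854

88.5%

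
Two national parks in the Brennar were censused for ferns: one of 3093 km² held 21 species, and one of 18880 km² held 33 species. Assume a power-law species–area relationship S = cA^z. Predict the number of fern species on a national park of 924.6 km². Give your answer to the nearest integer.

z = ln(33/21) / ln(18880/3093) = 0.4520 / 1.8090 = 0.2499
c = 21 / 3093^0.2499 = 21 / 7.449 = 2.819
S₃ = 2.819 × 924.6^0.2499 = 2.819 × 5.509 ≈ 15.53

16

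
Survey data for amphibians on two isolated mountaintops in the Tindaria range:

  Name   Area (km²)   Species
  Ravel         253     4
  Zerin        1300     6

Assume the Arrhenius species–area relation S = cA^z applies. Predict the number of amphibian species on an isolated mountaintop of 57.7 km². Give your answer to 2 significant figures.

2.8

z = ln(6/4) / ln(1300/253) = 0.4055 / 1.6367 = 0.2477
c = 4 / 253^0.2477 = 4 / 3.938 = 1.016
S₃ = 1.016 × 57.7^0.2477 = 1.016 × 2.731 ≈ 2.774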